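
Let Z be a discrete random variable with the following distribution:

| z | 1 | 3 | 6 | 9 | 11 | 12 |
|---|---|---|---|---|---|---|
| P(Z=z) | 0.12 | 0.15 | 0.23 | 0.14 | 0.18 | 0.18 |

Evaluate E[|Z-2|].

E[|Z-2|] = Σ |z-2|·P(Z=z)
 = 1·0.12 + 1·0.15 + 4·0.23 + 7·0.14 + 9·0.18 + 10·0.18
 = 0.12 + 0.15 + 0.92 + 0.98 + 1.62 + 1.8
 = 5.59

5.59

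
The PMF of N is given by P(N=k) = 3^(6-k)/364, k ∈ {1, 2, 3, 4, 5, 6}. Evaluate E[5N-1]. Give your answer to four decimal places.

E[5N-1] = Σ (5n-1)·P(N=n)
 = 4·243/364 + 9·81/364 + 14·27/364 + 19·9/364 + 24·3/364 + 29·1/364
 = 243/91 + 729/364 + 27/26 + 171/364 + 18/91 + 29/364
 = 2351/364

6.4588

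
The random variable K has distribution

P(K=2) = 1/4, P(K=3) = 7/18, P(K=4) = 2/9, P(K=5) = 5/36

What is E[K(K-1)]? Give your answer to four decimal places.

E[K(K-1)] = Σ k(k-1)·P(K=k)
 = 2·1/4 + 6·7/18 + 12·2/9 + 20·5/36
 = 1/2 + 7/3 + 8/3 + 25/9
 = 149/18

8.2778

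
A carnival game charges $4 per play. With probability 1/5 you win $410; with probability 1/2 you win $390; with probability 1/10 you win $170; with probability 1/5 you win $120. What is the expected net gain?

314

E[payout] = 410·1/5 + 390·1/2 + 170·1/10 + 120·1/5
 = 82 + 195 + 17 + 24
 = 318
Net = 318 - 4 = 314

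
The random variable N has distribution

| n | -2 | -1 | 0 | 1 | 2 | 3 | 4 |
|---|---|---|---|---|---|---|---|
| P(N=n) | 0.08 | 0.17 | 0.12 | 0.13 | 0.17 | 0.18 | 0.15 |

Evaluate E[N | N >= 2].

P(N >= 2) = 0.17 + 0.18 + 0.15 = 0.5.
E[N | N >= 2] = [2·0.17 + 3·0.18 + 4·0.15] / 0.5
 = 1.48 / 0.5
 = 74/25

2.96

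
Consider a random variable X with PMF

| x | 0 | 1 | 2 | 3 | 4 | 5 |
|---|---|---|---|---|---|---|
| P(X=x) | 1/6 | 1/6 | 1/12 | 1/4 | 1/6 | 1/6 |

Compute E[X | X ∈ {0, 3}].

P(X ∈ {0, 3}) = 1/6 + 1/4 = 5/12.
E[X | X ∈ {0, 3}] = [0·1/6 + 3·1/4] / (5/12)
 = 3/4 / (5/12)
 = 9/5

1.8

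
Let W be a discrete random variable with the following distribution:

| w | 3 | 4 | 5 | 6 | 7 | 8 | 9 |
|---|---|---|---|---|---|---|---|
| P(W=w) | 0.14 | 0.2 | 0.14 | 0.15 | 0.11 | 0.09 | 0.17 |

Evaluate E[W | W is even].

P(W is even) = 0.2 + 0.15 + 0.09 = 0.44.
E[W | W is even] = [4·0.2 + 6·0.15 + 8·0.09] / 0.44
 = 2.42 / 0.44
 = 11/2

5.5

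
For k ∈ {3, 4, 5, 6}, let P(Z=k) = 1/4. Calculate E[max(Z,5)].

5.25

E[max(Z,5)] = Σ max(z,5)·P(Z=z)
 = 5·1/4 + 5·1/4 + 5·1/4 + 6·1/4
 = 5/4 + 5/4 + 5/4 + 3/2
 = 21/4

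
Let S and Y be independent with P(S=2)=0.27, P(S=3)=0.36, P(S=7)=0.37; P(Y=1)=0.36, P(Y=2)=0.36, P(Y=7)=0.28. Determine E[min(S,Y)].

E[min(S,Y)] = Σ_s Σ_y min(s,y) · P(S=s)P(Y=y)
 = 1·0.0972 + 2·0.0972 + 2·0.0756 + 1·0.1296 + 2·0.1296 + 3·0.1008 + 1·0.1332 + 2·0.1332 + 7·0.1036
 = 0.0972 + 0.1944 + 0.1512 + 0.1296 + 0.2592 + 0.3024 + 0.1332 + 0.2664 + 0.7252
 = 2.2588

2.2588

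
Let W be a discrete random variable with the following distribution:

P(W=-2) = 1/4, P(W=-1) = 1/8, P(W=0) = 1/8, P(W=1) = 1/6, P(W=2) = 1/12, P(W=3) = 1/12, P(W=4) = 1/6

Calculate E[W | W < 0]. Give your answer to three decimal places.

-1.667

P(W < 0) = 1/4 + 1/8 = 3/8.
E[W | W < 0] = [(-2)·1/4 + (-1)·1/8] / (3/8)
 = -5/8 / (3/8)
 = -5/3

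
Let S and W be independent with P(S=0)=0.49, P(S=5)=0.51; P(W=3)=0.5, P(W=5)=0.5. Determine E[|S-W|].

E[|S-W|] = Σ_s Σ_w |s-w| · P(S=s)P(W=w)
 = 3·0.245 + 5·0.245 + 2·0.255 + 0·0.255
 = 0.735 + 1.225 + 0.51 + 0
 = 2.47

2.47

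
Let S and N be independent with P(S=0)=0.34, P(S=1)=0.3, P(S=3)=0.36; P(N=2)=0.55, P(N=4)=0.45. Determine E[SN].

4.002

E[SN] = Σ_s Σ_n sn · P(S=s)P(N=n)
 = 0·0.187 + 0·0.153 + 2·0.165 + 4·0.135 + 6·0.198 + 12·0.162
 = 0 + 0 + 0.33 + 0.54 + 1.188 + 1.944
 = 4.002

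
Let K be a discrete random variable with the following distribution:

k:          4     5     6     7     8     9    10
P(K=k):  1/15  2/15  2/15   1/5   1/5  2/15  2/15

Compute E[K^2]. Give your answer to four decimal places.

55.9333

E[K^2] = Σ k^2·P(K=k)
 = 16·1/15 + 25·2/15 + 36·2/15 + 49·1/5 + 64·1/5 + 81·2/15 + 100·2/15
 = 16/15 + 10/3 + 24/5 + 49/5 + 64/5 + 54/5 + 40/3
 = 839/15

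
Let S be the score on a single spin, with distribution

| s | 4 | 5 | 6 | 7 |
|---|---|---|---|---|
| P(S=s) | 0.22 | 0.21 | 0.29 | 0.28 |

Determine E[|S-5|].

E[|S-5|] = Σ |s-5|·P(S=s)
 = 1·0.22 + 0·0.21 + 1·0.29 + 2·0.28
 = 0.22 + 0 + 0.29 + 0.56
 = 1.07

1.07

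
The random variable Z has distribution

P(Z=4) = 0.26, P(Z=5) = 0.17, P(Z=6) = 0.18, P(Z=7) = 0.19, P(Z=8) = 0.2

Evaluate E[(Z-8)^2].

E[(Z-8)^2] = Σ (z-8)^2·P(Z=z)
 = 16·0.26 + 9·0.17 + 4·0.18 + 1·0.19 + 0·0.2
 = 4.16 + 1.53 + 0.72 + 0.19 + 0
 = 6.6

6.6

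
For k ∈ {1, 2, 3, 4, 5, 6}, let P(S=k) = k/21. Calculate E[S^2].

21

E[S^2] = Σ s^2·P(S=s)
 = 1·1/21 + 4·2/21 + 9·1/7 + 16·4/21 + 25·5/21 + 36·2/7
 = 1/21 + 8/21 + 9/7 + 64/21 + 125/21 + 72/7
 = 21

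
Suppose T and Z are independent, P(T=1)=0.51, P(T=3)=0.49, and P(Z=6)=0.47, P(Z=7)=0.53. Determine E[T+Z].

8.51

E[T+Z] = Σ_t Σ_z (t+z) · P(T=t)P(Z=z)
 = 7·0.2397 + 8·0.2703 + 9·0.2303 + 10·0.2597
 = 1.6779 + 2.1624 + 2.0727 + 2.597
 = 8.51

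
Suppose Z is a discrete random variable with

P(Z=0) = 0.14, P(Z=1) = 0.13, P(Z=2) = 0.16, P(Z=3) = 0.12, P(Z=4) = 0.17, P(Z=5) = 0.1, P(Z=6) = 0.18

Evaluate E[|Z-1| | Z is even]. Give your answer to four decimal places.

P(Z is even) = 0.14 + 0.16 + 0.17 + 0.18 = 0.65.
E[|Z-1| | Z is even] = [1·0.14 + 1·0.16 + 3·0.17 + 5·0.18] / 0.65
 = 1.71 / 0.65
 = 171/65

2.6308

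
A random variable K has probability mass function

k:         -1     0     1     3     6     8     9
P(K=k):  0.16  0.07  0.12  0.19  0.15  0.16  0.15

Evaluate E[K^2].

E[K^2] = Σ k^2·P(K=k)
 = 1·0.16 + 0·0.07 + 1·0.12 + 9·0.19 + 36·0.15 + 64·0.16 + 81·0.15
 = 0.16 + 0 + 0.12 + 1.71 + 5.4 + 10.24 + 12.15
 = 29.78

29.78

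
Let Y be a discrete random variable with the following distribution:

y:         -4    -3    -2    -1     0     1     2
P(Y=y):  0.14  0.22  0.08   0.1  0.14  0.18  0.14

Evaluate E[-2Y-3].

-0.96

E[-2Y-3] = Σ (-2y-3)·P(Y=y)
 = 5·0.14 + 3·0.22 + 1·0.08 + (-1)·0.1 + (-3)·0.14 + (-5)·0.18 + (-7)·0.14
 = 0.7 + 0.66 + 0.08 + (-0.1) + (-0.42) + (-0.9) + (-0.98)
 = -0.96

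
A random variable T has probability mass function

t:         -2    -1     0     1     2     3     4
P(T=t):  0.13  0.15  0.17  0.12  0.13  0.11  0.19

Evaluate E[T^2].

5.34

E[T^2] = Σ t^2·P(T=t)
 = 4·0.13 + 1·0.15 + 0·0.17 + 1·0.12 + 4·0.13 + 9·0.11 + 16·0.19
 = 0.52 + 0.15 + 0 + 0.12 + 0.52 + 0.99 + 3.04
 = 5.34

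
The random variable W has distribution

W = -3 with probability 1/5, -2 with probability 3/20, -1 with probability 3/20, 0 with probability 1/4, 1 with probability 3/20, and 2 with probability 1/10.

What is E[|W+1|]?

1.4

E[|W+1|] = Σ |w+1|·P(W=w)
 = 2·1/5 + 1·3/20 + 0·3/20 + 1·1/4 + 2·3/20 + 3·1/10
 = 2/5 + 3/20 + 0 + 1/4 + 3/10 + 3/10
 = 7/5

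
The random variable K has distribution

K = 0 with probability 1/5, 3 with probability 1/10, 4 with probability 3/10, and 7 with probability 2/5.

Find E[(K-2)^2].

E[(K-2)^2] = Σ (k-2)^2·P(K=k)
 = 4·1/5 + 1·1/10 + 4·3/10 + 25·2/5
 = 4/5 + 1/10 + 6/5 + 10
 = 121/10

12.1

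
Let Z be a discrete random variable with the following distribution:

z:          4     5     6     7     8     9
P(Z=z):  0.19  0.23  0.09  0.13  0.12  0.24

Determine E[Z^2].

E[Z^2] = Σ z^2·P(Z=z)
 = 16·0.19 + 25·0.23 + 36·0.09 + 49·0.13 + 64·0.12 + 81·0.24
 = 3.04 + 5.75 + 3.24 + 6.37 + 7.68 + 19.44
 = 45.52

45.52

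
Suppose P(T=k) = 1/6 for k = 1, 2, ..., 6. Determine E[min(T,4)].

E[min(T,4)] = Σ min(t,4)·P(T=t)
 = 1·1/6 + 2·1/6 + 3·1/6 + 4·1/6 + 4·1/6 + 4·1/6
 = 1/6 + 1/3 + 1/2 + 2/3 + 2/3 + 2/3
 = 3

3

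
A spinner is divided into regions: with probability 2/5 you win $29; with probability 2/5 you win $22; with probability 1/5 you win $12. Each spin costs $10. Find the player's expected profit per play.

12.8

E[payout] = 29·2/5 + 22·2/5 + 12·1/5
 = 58/5 + 44/5 + 12/5
 = 114/5
Net = 114/5 - 10 = 64/5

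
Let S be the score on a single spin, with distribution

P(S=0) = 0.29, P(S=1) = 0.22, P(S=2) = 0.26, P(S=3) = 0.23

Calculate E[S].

1.43

E[S] = Σ s·P(S=s)
 = 0·0.29 + 1·0.22 + 2·0.26 + 3·0.23
 = 0 + 0.22 + 0.52 + 0.69
 = 1.43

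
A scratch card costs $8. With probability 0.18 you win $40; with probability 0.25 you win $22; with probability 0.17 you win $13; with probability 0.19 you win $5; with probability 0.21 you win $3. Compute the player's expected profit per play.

8.49

E[payout] = 40·0.18 + 22·0.25 + 13·0.17 + 5·0.19 + 3·0.21
 = 7.2 + 5.5 + 2.21 + 0.95 + 0.63
 = 16.49
Net = 16.49 - 8 = 8.49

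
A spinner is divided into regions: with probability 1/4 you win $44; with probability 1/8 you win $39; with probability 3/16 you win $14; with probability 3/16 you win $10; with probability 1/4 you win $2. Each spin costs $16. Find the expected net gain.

4.875

E[payout] = 44·1/4 + 39·1/8 + 14·3/16 + 10·3/16 + 2·1/4
 = 11 + 39/8 + 21/8 + 15/8 + 1/2
 = 167/8
Net = 167/8 - 16 = 39/8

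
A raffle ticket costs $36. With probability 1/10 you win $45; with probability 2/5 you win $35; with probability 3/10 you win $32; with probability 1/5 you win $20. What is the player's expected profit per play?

E[payout] = 45·1/10 + 35·2/5 + 32·3/10 + 20·1/5
 = 9/2 + 14 + 48/5 + 4
 = 321/10
Net = 321/10 - 36 = -39/10

-3.9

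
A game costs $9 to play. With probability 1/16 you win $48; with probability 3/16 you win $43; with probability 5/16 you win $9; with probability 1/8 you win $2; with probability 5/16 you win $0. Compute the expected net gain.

E[payout] = 48·1/16 + 43·3/16 + 9·5/16 + 2·1/8 + 0·5/16
 = 3 + 129/16 + 45/16 + 1/4 + 0
 = 113/8
Net = 113/8 - 9 = 41/8

5.125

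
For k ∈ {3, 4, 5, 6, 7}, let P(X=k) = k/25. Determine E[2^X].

E[2^X] = Σ 2^x·P(X=x)
 = 8·3/25 + 16·4/25 + 32·1/5 + 64·6/25 + 128·7/25
 = 24/25 + 64/25 + 32/5 + 384/25 + 896/25
 = 1528/25

61.12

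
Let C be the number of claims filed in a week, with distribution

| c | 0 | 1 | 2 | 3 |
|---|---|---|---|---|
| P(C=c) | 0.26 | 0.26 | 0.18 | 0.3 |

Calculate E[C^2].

E[C^2] = Σ c^2·P(C=c)
 = 0·0.26 + 1·0.26 + 4·0.18 + 9·0.3
 = 0 + 0.26 + 0.72 + 2.7
 = 3.68

3.68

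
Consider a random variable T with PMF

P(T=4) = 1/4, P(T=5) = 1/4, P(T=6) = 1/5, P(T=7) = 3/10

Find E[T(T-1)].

26.6

E[T(T-1)] = Σ t(t-1)·P(T=t)
 = 12·1/4 + 20·1/4 + 30·1/5 + 42·3/10
 = 3 + 5 + 6 + 63/5
 = 133/5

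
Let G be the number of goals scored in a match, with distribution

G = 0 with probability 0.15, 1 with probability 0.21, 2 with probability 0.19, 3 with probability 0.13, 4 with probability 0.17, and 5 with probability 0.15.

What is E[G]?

2.41

E[G] = Σ g·P(G=g)
 = 0·0.15 + 1·0.21 + 2·0.19 + 3·0.13 + 4·0.17 + 5·0.15
 = 0 + 0.21 + 0.38 + 0.39 + 0.68 + 0.75
 = 2.41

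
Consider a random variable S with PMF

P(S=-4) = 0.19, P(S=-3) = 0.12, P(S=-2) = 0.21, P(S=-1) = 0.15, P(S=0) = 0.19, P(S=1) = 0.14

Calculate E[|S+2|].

1.45

E[|S+2|] = Σ |s+2|·P(S=s)
 = 2·0.19 + 1·0.12 + 0·0.21 + 1·0.15 + 2·0.19 + 3·0.14
 = 0.38 + 0.12 + 0 + 0.15 + 0.38 + 0.42
 = 1.45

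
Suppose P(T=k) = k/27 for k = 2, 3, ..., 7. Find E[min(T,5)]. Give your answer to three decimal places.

E[min(T,5)] = Σ min(t,5)·P(T=t)
 = 2·2/27 + 3·1/9 + 4·4/27 + 5·5/27 + 5·2/9 + 5·7/27
 = 4/27 + 1/3 + 16/27 + 25/27 + 10/9 + 35/27
 = 119/27

4.407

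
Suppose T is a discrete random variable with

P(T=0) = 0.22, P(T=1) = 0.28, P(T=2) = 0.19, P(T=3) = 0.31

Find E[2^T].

E[2^T] = Σ 2^t·P(T=t)
 = 1·0.22 + 2·0.28 + 4·0.19 + 8·0.31
 = 0.22 + 0.56 + 0.76 + 2.48
 = 4.02

4.02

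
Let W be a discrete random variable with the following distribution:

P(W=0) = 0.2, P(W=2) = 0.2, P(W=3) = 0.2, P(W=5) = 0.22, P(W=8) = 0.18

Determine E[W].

3.54

E[W] = Σ w·P(W=w)
 = 0·0.2 + 2·0.2 + 3·0.2 + 5·0.22 + 8·0.18
 = 0 + 0.4 + 0.6 + 1.1 + 1.44
 = 3.54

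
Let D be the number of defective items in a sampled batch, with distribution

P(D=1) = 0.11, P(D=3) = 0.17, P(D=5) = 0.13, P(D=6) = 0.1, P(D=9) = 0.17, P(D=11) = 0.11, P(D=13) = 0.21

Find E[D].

E[D] = Σ d·P(D=d)
 = 1·0.11 + 3·0.17 + 5·0.13 + 6·0.1 + 9·0.17 + 11·0.11 + 13·0.21
 = 0.11 + 0.51 + 0.65 + 0.6 + 1.53 + 1.21 + 2.73
 = 7.34

7.34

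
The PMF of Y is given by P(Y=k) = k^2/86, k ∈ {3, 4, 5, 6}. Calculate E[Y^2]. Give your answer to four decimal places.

26.2558

E[Y^2] = Σ y^2·P(Y=y)
 = 9·9/86 + 16·8/43 + 25·25/86 + 36·18/43
 = 81/86 + 128/43 + 625/86 + 648/43
 = 1129/43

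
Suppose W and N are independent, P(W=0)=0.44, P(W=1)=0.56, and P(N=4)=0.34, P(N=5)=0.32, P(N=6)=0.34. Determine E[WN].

E[WN] = Σ_w Σ_n wn · P(W=w)P(N=n)
 = 0·0.1496 + 0·0.1408 + 0·0.1496 + 4·0.1904 + 5·0.1792 + 6·0.1904
 = 0 + 0 + 0 + 0.7616 + 0.896 + 1.1424
 = 2.8

2.8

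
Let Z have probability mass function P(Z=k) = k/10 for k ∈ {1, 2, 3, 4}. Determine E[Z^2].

E[Z^2] = Σ z^2·P(Z=z)
 = 1·1/10 + 4·1/5 + 9·3/10 + 16·2/5
 = 1/10 + 4/5 + 27/10 + 32/5
 = 10

10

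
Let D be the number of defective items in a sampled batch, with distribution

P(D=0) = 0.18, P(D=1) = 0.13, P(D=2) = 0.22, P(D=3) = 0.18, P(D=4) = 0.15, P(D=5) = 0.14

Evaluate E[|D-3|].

E[|D-3|] = Σ |d-3|·P(D=d)
 = 3·0.18 + 2·0.13 + 1·0.22 + 0·0.18 + 1·0.15 + 2·0.14
 = 0.54 + 0.26 + 0.22 + 0 + 0.15 + 0.28
 = 1.45

1.45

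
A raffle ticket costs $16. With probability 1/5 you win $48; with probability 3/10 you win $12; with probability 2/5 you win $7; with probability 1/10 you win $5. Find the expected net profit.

0.5

E[payout] = 48·1/5 + 12·3/10 + 7·2/5 + 5·1/10
 = 48/5 + 18/5 + 14/5 + 1/2
 = 33/2
Net = 33/2 - 16 = 1/2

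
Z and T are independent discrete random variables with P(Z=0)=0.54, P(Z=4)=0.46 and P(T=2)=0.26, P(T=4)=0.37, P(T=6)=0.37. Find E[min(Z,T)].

1.6008

E[min(Z,T)] = Σ_z Σ_t min(z,t) · P(Z=z)P(T=t)
 = 0·0.1404 + 0·0.1998 + 0·0.1998 + 2·0.1196 + 4·0.1702 + 4·0.1702
 = 0 + 0 + 0 + 0.2392 + 0.6808 + 0.6808
 = 1.6008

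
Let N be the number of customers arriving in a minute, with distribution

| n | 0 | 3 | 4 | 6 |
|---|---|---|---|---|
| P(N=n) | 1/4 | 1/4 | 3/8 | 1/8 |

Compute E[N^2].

E[N^2] = Σ n^2·P(N=n)
 = 0·1/4 + 9·1/4 + 16·3/8 + 36·1/8
 = 0 + 9/4 + 6 + 9/2
 = 51/4

12.75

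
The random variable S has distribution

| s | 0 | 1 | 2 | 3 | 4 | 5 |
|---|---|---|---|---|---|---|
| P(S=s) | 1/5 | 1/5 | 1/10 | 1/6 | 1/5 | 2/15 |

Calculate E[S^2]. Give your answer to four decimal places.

8.6333

E[S^2] = Σ s^2·P(S=s)
 = 0·1/5 + 1·1/5 + 4·1/10 + 9·1/6 + 16·1/5 + 25·2/15
 = 0 + 1/5 + 2/5 + 3/2 + 16/5 + 10/3
 = 259/30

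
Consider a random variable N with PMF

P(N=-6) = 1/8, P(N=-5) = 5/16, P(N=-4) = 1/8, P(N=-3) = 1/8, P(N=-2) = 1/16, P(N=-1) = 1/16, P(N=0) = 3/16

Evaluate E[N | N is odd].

-4

P(N is odd) = 5/16 + 1/8 + 1/16 = 1/2.
E[N | N is odd] = [(-5)·5/16 + (-3)·1/8 + (-1)·1/16] / (1/2)
 = -2 / (1/2)
 = -4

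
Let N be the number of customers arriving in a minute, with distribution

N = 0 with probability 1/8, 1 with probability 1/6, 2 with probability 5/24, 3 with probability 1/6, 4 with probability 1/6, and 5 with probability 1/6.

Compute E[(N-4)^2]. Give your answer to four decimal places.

E[(N-4)^2] = Σ (n-4)^2·P(N=n)
 = 16·1/8 + 9·1/6 + 4·5/24 + 1·1/6 + 0·1/6 + 1·1/6
 = 2 + 3/2 + 5/6 + 1/6 + 0 + 1/6
 = 14/3

4.6667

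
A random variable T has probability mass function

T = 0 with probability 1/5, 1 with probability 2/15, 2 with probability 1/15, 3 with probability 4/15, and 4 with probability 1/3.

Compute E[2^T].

8.2

E[2^T] = Σ 2^t·P(T=t)
 = 1·1/5 + 2·2/15 + 4·1/15 + 8·4/15 + 16·1/3
 = 1/5 + 4/15 + 4/15 + 32/15 + 16/3
 = 41/5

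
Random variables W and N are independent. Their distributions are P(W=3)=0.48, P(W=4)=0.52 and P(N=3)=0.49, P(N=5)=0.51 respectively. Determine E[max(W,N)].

E[max(W,N)] = Σ_w Σ_n max(w,n) · P(W=w)P(N=n)
 = 3·0.2352 + 5·0.2448 + 4·0.2548 + 5·0.2652
 = 0.7056 + 1.224 + 1.0192 + 1.326
 = 4.2748

4.2748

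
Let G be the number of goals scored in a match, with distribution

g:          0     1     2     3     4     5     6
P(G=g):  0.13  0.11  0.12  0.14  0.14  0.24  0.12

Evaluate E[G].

E[G] = Σ g·P(G=g)
 = 0·0.13 + 1·0.11 + 2·0.12 + 3·0.14 + 4·0.14 + 5·0.24 + 6·0.12
 = 0 + 0.11 + 0.24 + 0.42 + 0.56 + 1.2 + 0.72
 = 3.25

3.25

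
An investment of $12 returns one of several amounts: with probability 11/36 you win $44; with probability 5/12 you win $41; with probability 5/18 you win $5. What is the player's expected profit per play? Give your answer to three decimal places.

19.917

E[payout] = 44·11/36 + 41·5/12 + 5·5/18
 = 121/9 + 205/12 + 25/18
 = 383/12
Net = 383/12 - 12 = 239/12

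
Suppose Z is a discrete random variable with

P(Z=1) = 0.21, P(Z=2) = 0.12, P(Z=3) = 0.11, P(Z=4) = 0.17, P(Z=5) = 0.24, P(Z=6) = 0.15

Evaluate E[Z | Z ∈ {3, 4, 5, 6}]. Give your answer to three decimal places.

P(Z ∈ {3, 4, 5, 6}) = 0.11 + 0.17 + 0.24 + 0.15 = 0.67.
E[Z | Z ∈ {3, 4, 5, 6}] = [3·0.11 + 4·0.17 + 5·0.24 + 6·0.15] / 0.67
 = 3.11 / 0.67
 = 311/67

4.642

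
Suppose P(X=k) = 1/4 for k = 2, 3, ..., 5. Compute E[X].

E[X] = Σ x·P(X=x)
 = 2·1/4 + 3·1/4 + 4·1/4 + 5·1/4
 = 1/2 + 3/4 + 1 + 5/4
 = 7/2

3.5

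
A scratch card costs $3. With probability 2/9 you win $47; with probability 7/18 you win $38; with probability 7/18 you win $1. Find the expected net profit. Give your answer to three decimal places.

22.611

E[payout] = 47·2/9 + 38·7/18 + 1·7/18
 = 94/9 + 133/9 + 7/18
 = 461/18
Net = 461/18 - 3 = 407/18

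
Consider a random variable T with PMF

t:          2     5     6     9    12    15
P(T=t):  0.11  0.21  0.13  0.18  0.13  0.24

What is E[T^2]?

97.67

E[T^2] = Σ t^2·P(T=t)
 = 4·0.11 + 25·0.21 + 36·0.13 + 81·0.18 + 144·0.13 + 225·0.24
 = 0.44 + 5.25 + 4.68 + 14.58 + 18.72 + 54
 = 97.67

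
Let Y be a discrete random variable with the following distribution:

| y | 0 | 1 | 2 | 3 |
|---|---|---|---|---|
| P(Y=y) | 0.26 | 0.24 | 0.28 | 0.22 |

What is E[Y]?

1.46

E[Y] = Σ y·P(Y=y)
 = 0·0.26 + 1·0.24 + 2·0.28 + 3·0.22
 = 0 + 0.24 + 0.56 + 0.66
 = 1.46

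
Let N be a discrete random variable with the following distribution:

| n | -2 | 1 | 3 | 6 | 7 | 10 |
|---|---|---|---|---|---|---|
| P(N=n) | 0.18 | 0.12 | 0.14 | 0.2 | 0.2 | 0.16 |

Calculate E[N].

E[N] = Σ n·P(N=n)
 = (-2)·0.18 + 1·0.12 + 3·0.14 + 6·0.2 + 7·0.2 + 10·0.16
 = (-0.36) + 0.12 + 0.42 + 1.2 + 1.4 + 1.6
 = 4.38

4.38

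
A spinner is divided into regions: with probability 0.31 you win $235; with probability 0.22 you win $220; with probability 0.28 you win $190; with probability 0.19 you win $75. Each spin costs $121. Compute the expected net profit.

67.7

E[payout] = 235·0.31 + 220·0.22 + 190·0.28 + 75·0.19
 = 72.85 + 48.4 + 53.2 + 14.25
 = 188.7
Net = 188.7 - 121 = 67.7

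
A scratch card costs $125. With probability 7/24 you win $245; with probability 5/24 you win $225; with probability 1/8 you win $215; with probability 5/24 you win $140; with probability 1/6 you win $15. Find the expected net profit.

51.875

E[payout] = 245·7/24 + 225·5/24 + 215·1/8 + 140·5/24 + 15·1/6
 = 1715/24 + 375/8 + 215/8 + 175/6 + 5/2
 = 1415/8
Net = 1415/8 - 125 = 415/8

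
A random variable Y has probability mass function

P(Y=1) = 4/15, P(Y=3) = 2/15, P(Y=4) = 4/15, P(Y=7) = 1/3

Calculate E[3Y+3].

E[3Y+3] = Σ (3y+3)·P(Y=y)
 = 6·4/15 + 12·2/15 + 15·4/15 + 24·1/3
 = 8/5 + 8/5 + 4 + 8
 = 76/5

15.2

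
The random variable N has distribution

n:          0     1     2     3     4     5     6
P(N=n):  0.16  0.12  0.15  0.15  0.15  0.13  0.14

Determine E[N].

E[N] = Σ n·P(N=n)
 = 0·0.16 + 1·0.12 + 2·0.15 + 3·0.15 + 4·0.15 + 5·0.13 + 6·0.14
 = 0 + 0.12 + 0.3 + 0.45 + 0.6 + 0.65 + 0.84
 = 2.96

2.96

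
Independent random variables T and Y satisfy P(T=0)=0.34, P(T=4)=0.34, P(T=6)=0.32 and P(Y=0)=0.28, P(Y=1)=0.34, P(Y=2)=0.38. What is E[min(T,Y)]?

E[min(T,Y)] = Σ_t Σ_y min(t,y) · P(T=t)P(Y=y)
 = 0·0.0952 + 0·0.1156 + 0·0.1292 + 0·0.0952 + 1·0.1156 + 2·0.1292 + 0·0.0896 + 1·0.1088 + 2·0.1216
 = 0 + 0 + 0 + 0 + 0.1156 + 0.2584 + 0 + 0.1088 + 0.2432
 = 0.726

0.726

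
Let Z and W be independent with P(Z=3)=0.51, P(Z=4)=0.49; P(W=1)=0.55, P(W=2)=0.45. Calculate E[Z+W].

4.94

E[Z+W] = Σ_z Σ_w (z+w) · P(Z=z)P(W=w)
 = 4·0.2805 + 5·0.2295 + 5·0.2695 + 6·0.2205
 = 1.122 + 1.1475 + 1.3475 + 1.323
 = 4.94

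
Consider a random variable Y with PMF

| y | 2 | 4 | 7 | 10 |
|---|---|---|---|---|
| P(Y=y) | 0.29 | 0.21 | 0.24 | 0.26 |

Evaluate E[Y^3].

358.08

E[Y^3] = Σ y^3·P(Y=y)
 = 8·0.29 + 64·0.21 + 343·0.24 + 1000·0.26
 = 2.32 + 13.44 + 82.32 + 260
 = 358.08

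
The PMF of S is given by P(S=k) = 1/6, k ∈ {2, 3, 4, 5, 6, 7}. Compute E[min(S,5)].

E[min(S,5)] = Σ min(s,5)·P(S=s)
 = 2·1/6 + 3·1/6 + 4·1/6 + 5·1/6 + 5·1/6 + 5·1/6
 = 1/3 + 1/2 + 2/3 + 5/6 + 5/6 + 5/6
 = 4

4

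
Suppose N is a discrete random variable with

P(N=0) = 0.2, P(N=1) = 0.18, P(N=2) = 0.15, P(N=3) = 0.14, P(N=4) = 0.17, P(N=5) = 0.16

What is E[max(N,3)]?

3.49

E[max(N,3)] = Σ max(n,3)·P(N=n)
 = 3·0.2 + 3·0.18 + 3·0.15 + 3·0.14 + 4·0.17 + 5·0.16
 = 0.6 + 0.54 + 0.45 + 0.42 + 0.68 + 0.8
 = 3.49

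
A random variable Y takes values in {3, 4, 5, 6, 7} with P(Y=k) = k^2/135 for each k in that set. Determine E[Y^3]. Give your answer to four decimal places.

E[Y^3] = Σ y^3·P(Y=y)
 = 27·1/15 + 64·16/135 + 125·5/27 + 216·4/15 + 343·49/135
 = 9/5 + 1024/135 + 625/27 + 288/5 + 16807/135
 = 5795/27

214.6296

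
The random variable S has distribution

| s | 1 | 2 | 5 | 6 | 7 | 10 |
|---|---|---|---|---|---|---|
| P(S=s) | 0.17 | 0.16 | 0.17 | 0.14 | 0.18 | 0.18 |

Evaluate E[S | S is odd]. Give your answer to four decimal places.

P(S is odd) = 0.17 + 0.17 + 0.18 = 0.52.
E[S | S is odd] = [1·0.17 + 5·0.17 + 7·0.18] / 0.52
 = 2.28 / 0.52
 = 57/13

4.3846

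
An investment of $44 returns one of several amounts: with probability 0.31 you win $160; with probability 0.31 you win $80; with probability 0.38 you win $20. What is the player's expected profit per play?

38

E[payout] = 160·0.31 + 80·0.31 + 20·0.38
 = 49.6 + 24.8 + 7.6
 = 82
Net = 82 - 44 = 38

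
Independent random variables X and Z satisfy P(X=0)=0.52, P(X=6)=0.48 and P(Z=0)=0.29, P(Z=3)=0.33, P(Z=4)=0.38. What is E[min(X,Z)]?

1.2048

E[min(X,Z)] = Σ_x Σ_z min(x,z) · P(X=x)P(Z=z)
 = 0·0.1508 + 0·0.1716 + 0·0.1976 + 0·0.1392 + 3·0.1584 + 4·0.1824
 = 0 + 0 + 0 + 0 + 0.4752 + 0.7296
 = 1.2048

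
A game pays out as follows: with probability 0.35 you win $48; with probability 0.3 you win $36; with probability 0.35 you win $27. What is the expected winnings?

E[payout] = 48·0.35 + 36·0.3 + 27·0.35
 = 16.8 + 10.8 + 9.45
 = 37.05

37.05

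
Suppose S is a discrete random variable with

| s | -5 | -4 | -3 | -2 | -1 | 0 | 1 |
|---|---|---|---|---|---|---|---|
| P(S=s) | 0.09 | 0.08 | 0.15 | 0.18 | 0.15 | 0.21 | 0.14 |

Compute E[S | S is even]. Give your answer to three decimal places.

-1.447

P(S is even) = 0.08 + 0.18 + 0.21 = 0.47.
E[S | S is even] = [(-4)·0.08 + (-2)·0.18 + 0·0.21] / 0.47
 = -0.68 / 0.47
 = -68/47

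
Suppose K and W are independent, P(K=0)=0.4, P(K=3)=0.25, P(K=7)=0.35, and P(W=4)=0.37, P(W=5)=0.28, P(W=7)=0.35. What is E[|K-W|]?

E[|K-W|] = Σ_k Σ_w |k-w| · P(K=k)P(W=w)
 = 4·0.148 + 5·0.112 + 7·0.14 + 1·0.0925 + 2·0.07 + 4·0.0875 + 3·0.1295 + 2·0.098 + 0·0.1225
 = 0.592 + 0.56 + 0.98 + 0.0925 + 0.14 + 0.35 + 0.3885 + 0.196 + 0
 = 3.299

3.299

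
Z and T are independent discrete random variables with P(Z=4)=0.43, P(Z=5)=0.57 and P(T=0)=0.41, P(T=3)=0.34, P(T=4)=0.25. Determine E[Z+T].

E[Z+T] = Σ_z Σ_t (z+t) · P(Z=z)P(T=t)
 = 4·0.1763 + 7·0.1462 + 8·0.1075 + 5·0.2337 + 8·0.1938 + 9·0.1425
 = 0.7052 + 1.0234 + 0.86 + 1.1685 + 1.5504 + 1.2825
 = 6.59

6.59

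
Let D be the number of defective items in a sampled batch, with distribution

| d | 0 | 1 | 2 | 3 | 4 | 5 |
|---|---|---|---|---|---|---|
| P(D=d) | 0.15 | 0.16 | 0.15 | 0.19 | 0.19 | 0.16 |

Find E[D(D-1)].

6.92

E[D(D-1)] = Σ d(d-1)·P(D=d)
 = 0·0.15 + 0·0.16 + 2·0.15 + 6·0.19 + 12·0.19 + 20·0.16
 = 0 + 0 + 0.3 + 1.14 + 2.28 + 3.2
 = 6.92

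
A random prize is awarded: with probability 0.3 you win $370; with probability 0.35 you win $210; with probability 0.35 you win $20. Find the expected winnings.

191.5

E[payout] = 370·0.3 + 210·0.35 + 20·0.35
 = 111 + 73.5 + 7
 = 191.5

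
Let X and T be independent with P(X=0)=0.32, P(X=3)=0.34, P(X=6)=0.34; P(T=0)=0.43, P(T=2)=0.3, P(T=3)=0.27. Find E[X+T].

4.47

E[X+T] = Σ_x Σ_t (x+t) · P(X=x)P(T=t)
 = 0·0.1376 + 2·0.096 + 3·0.0864 + 3·0.1462 + 5·0.102 + 6·0.0918 + 6·0.1462 + 8·0.102 + 9·0.0918
 = 0 + 0.192 + 0.2592 + 0.4386 + 0.51 + 0.5508 + 0.8772 + 0.816 + 0.8262
 = 4.47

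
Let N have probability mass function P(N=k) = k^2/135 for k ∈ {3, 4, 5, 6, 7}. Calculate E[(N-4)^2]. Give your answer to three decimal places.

E[(N-4)^2] = Σ (n-4)^2·P(N=n)
 = 1·1/15 + 0·16/135 + 1·5/27 + 4·4/15 + 9·49/135
 = 1/15 + 0 + 5/27 + 16/15 + 49/15
 = 619/135

4.585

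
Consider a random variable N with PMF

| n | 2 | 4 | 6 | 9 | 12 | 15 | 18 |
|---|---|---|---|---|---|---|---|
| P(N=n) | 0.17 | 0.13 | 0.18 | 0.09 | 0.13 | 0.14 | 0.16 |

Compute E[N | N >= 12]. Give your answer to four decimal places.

P(N >= 12) = 0.13 + 0.14 + 0.16 = 0.43.
E[N | N >= 12] = [12·0.13 + 15·0.14 + 18·0.16] / 0.43
 = 6.54 / 0.43
 = 654/43

15.2093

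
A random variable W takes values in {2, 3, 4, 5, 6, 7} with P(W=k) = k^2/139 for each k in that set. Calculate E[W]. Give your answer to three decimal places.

E[W] = Σ w·P(W=w)
 = 2·4/139 + 3·9/139 + 4·16/139 + 5·25/139 + 6·36/139 + 7·49/139
 = 8/139 + 27/139 + 64/139 + 125/139 + 216/139 + 343/139
 = 783/139

5.633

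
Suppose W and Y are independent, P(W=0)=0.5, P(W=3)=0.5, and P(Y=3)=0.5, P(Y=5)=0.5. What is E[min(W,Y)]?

E[min(W,Y)] = Σ_w Σ_y min(w,y) · P(W=w)P(Y=y)
 = 0·0.25 + 0·0.25 + 3·0.25 + 3·0.25
 = 0 + 0 + 0.75 + 0.75
 = 1.5

1.5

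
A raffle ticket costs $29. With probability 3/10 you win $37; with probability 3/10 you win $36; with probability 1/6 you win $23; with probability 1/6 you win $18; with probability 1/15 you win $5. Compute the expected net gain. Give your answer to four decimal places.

0.0667

E[payout] = 37·3/10 + 36·3/10 + 23·1/6 + 18·1/6 + 5·1/15
 = 111/10 + 54/5 + 23/6 + 3 + 1/3
 = 436/15
Net = 436/15 - 29 = 1/15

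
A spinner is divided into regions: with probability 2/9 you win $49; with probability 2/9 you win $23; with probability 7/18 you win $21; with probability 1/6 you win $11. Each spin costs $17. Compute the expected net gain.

9

E[payout] = 49·2/9 + 23·2/9 + 21·7/18 + 11·1/6
 = 98/9 + 46/9 + 49/6 + 11/6
 = 26
Net = 26 - 17 = 9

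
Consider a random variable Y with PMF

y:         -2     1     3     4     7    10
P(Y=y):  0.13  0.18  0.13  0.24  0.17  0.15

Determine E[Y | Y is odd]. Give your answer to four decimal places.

P(Y is odd) = 0.18 + 0.13 + 0.17 = 0.48.
E[Y | Y is odd] = [1·0.18 + 3·0.13 + 7·0.17] / 0.48
 = 1.76 / 0.48
 = 11/3

3.6667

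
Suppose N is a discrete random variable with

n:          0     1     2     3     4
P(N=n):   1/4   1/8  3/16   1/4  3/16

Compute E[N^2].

E[N^2] = Σ n^2·P(N=n)
 = 0·1/4 + 1·1/8 + 4·3/16 + 9·1/4 + 16·3/16
 = 0 + 1/8 + 3/4 + 9/4 + 3
 = 49/8

6.125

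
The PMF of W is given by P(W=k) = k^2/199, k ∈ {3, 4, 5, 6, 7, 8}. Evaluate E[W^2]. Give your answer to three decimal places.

43.995

E[W^2] = Σ w^2·P(W=w)
 = 9·9/199 + 16·16/199 + 25·25/199 + 36·36/199 + 49·49/199 + 64·64/199
 = 81/199 + 256/199 + 625/199 + 1296/199 + 2401/199 + 4096/199
 = 8755/199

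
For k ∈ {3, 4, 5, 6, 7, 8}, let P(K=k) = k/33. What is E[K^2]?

E[K^2] = Σ k^2·P(K=k)
 = 9·1/11 + 16·4/33 + 25·5/33 + 36·2/11 + 49·7/33 + 64·8/33
 = 9/11 + 64/33 + 125/33 + 72/11 + 343/33 + 512/33
 = 39

39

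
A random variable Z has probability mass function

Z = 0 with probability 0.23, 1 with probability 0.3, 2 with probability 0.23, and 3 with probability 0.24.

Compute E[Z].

1.48

E[Z] = Σ z·P(Z=z)
 = 0·0.23 + 1·0.3 + 2·0.23 + 3·0.24
 = 0 + 0.3 + 0.46 + 0.72
 = 1.48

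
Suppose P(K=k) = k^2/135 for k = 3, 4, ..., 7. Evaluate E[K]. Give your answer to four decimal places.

5.7407

E[K] = Σ k·P(K=k)
 = 3·1/15 + 4·16/135 + 5·5/27 + 6·4/15 + 7·49/135
 = 1/5 + 64/135 + 25/27 + 8/5 + 343/135
 = 155/27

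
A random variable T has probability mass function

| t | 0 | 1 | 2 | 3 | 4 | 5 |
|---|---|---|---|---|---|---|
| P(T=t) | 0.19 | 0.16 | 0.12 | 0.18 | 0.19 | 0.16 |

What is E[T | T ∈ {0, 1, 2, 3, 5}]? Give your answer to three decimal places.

P(T ∈ {0, 1, 2, 3, 5}) = 0.19 + 0.16 + 0.12 + 0.18 + 0.16 = 0.81.
E[T | T ∈ {0, 1, 2, 3, 5}] = [0·0.19 + 1·0.16 + 2·0.12 + 3·0.18 + 5·0.16] / 0.81
 = 1.74 / 0.81
 = 58/27

2.148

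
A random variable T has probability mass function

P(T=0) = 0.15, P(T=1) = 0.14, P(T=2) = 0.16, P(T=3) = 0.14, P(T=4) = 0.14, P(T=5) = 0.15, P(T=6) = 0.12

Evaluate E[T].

E[T] = Σ t·P(T=t)
 = 0·0.15 + 1·0.14 + 2·0.16 + 3·0.14 + 4·0.14 + 5·0.15 + 6·0.12
 = 0 + 0.14 + 0.32 + 0.42 + 0.56 + 0.75 + 0.72
 = 2.91

2.91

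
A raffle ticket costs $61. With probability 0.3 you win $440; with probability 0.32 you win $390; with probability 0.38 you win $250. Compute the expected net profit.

290.8

E[payout] = 440·0.3 + 390·0.32 + 250·0.38
 = 132 + 124.8 + 95
 = 351.8
Net = 351.8 - 61 = 290.8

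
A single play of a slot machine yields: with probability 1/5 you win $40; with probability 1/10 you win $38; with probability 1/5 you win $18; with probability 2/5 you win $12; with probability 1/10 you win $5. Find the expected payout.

E[payout] = 40·1/5 + 38·1/10 + 18·1/5 + 12·2/5 + 5·1/10
 = 8 + 19/5 + 18/5 + 24/5 + 1/2
 = 207/10

20.7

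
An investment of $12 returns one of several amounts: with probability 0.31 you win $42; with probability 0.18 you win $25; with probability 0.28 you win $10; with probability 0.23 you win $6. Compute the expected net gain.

9.7

E[payout] = 42·0.31 + 25·0.18 + 10·0.28 + 6·0.23
 = 13.02 + 4.5 + 2.8 + 1.38
 = 21.7
Net = 21.7 - 12 = 9.7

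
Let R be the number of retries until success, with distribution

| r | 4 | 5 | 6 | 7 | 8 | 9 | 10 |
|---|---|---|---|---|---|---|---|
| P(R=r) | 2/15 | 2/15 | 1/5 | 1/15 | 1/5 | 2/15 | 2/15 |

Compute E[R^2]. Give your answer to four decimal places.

E[R^2] = Σ r^2·P(R=r)
 = 16·2/15 + 25·2/15 + 36·1/5 + 49·1/15 + 64·1/5 + 81·2/15 + 100·2/15
 = 32/15 + 10/3 + 36/5 + 49/15 + 64/5 + 54/5 + 40/3
 = 793/15

52.8667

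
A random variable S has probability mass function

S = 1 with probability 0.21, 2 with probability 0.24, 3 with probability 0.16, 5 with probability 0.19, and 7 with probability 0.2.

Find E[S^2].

E[S^2] = Σ s^2·P(S=s)
 = 1·0.21 + 4·0.24 + 9·0.16 + 25·0.19 + 49·0.2
 = 0.21 + 0.96 + 1.44 + 4.75 + 9.8
 = 17.16

17.16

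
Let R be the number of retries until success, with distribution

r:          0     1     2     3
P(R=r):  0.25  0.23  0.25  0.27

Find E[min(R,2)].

1.27

E[min(R,2)] = Σ min(r,2)·P(R=r)
 = 0·0.25 + 1·0.23 + 2·0.25 + 2·0.27
 = 0 + 0.23 + 0.5 + 0.54
 = 1.27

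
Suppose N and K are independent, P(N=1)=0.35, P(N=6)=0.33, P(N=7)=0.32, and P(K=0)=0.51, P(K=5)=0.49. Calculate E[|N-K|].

E[|N-K|] = Σ_n Σ_k |n-k| · P(N=n)P(K=k)
 = 1·0.1785 + 4·0.1715 + 6·0.1683 + 1·0.1617 + 7·0.1632 + 2·0.1568
 = 0.1785 + 0.686 + 1.0098 + 0.1617 + 1.1424 + 0.3136
 = 3.492

3.492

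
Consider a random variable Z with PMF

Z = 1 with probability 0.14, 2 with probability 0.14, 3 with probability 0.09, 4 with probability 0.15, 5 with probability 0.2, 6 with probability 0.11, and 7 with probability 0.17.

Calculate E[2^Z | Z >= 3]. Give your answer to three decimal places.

P(Z >= 3) = 0.09 + 0.15 + 0.2 + 0.11 + 0.17 = 0.72.
E[2^Z | Z >= 3] = [8·0.09 + 16·0.15 + 32·0.2 + 64·0.11 + 128·0.17] / 0.72
 = 38.32 / 0.72
 = 479/9

53.222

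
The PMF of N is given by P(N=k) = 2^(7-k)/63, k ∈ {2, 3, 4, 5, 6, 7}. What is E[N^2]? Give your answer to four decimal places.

E[N^2] = Σ n^2·P(N=n)
 = 4·32/63 + 9·16/63 + 16·8/63 + 25·4/63 + 36·2/63 + 49·1/63
 = 128/63 + 16/7 + 128/63 + 100/63 + 8/7 + 7/9
 = 69/7

9.8571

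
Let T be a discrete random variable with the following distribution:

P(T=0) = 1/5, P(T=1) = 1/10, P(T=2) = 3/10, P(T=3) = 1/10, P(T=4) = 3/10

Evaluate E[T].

2.2

E[T] = Σ t·P(T=t)
 = 0·1/5 + 1·1/10 + 2·3/10 + 3·1/10 + 4·3/10
 = 0 + 1/10 + 3/5 + 3/10 + 6/5
 = 11/5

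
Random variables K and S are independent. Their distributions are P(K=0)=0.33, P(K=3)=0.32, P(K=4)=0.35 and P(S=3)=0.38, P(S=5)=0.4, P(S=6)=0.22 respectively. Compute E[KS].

E[KS] = Σ_k Σ_s ks · P(K=k)P(S=s)
 = 0·0.1254 + 0·0.132 + 0·0.0726 + 9·0.1216 + 15·0.128 + 18·0.0704 + 12·0.133 + 20·0.14 + 24·0.077
 = 0 + 0 + 0 + 1.0944 + 1.92 + 1.2672 + 1.596 + 2.8 + 1.848
 = 10.5256

10.5256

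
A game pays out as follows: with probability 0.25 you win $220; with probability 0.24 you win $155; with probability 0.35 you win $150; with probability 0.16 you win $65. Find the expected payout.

155.1

E[payout] = 220·0.25 + 155·0.24 + 150·0.35 + 65·0.16
 = 55 + 37.2 + 52.5 + 10.4
 = 155.1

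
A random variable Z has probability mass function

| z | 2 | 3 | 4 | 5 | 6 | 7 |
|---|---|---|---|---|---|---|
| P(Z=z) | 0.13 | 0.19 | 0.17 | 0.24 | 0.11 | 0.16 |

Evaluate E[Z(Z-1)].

E[Z(Z-1)] = Σ z(z-1)·P(Z=z)
 = 2·0.13 + 6·0.19 + 12·0.17 + 20·0.24 + 30·0.11 + 42·0.16
 = 0.26 + 1.14 + 2.04 + 4.8 + 3.3 + 6.72
 = 18.26

18.26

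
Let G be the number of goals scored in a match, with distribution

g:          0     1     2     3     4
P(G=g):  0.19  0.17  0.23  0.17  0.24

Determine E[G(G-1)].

4.36

E[G(G-1)] = Σ g(g-1)·P(G=g)
 = 0·0.19 + 0·0.17 + 2·0.23 + 6·0.17 + 12·0.24
 = 0 + 0 + 0.46 + 1.02 + 2.88
 = 4.36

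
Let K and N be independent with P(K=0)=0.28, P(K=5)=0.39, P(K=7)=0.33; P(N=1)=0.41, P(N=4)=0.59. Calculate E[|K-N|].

3.0412

E[|K-N|] = Σ_k Σ_n |k-n| · P(K=k)P(N=n)
 = 1·0.1148 + 4·0.1652 + 4·0.1599 + 1·0.2301 + 6·0.1353 + 3·0.1947
 = 0.1148 + 0.6608 + 0.6396 + 0.2301 + 0.8118 + 0.5841
 = 3.0412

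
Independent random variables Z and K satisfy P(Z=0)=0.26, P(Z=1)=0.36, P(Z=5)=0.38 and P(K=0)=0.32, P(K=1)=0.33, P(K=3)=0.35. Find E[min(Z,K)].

0.7692

E[min(Z,K)] = Σ_z Σ_k min(z,k) · P(Z=z)P(K=k)
 = 0·0.0832 + 0·0.0858 + 0·0.091 + 0·0.1152 + 1·0.1188 + 1·0.126 + 0·0.1216 + 1·0.1254 + 3·0.133
 = 0 + 0 + 0 + 0 + 0.1188 + 0.126 + 0 + 0.1254 + 0.399
 = 0.7692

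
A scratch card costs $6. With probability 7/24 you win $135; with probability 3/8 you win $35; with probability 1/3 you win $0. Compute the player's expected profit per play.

46.5

E[payout] = 135·7/24 + 35·3/8 + 0·1/3
 = 315/8 + 105/8 + 0
 = 105/2
Net = 105/2 - 6 = 93/2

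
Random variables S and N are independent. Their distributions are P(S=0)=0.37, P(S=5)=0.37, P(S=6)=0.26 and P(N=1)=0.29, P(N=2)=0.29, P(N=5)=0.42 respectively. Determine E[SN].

E[SN] = Σ_s Σ_n sn · P(S=s)P(N=n)
 = 0·0.1073 + 0·0.1073 + 0·0.1554 + 5·0.1073 + 10·0.1073 + 25·0.1554 + 6·0.0754 + 12·0.0754 + 30·0.1092
 = 0 + 0 + 0 + 0.5365 + 1.073 + 3.885 + 0.4524 + 0.9048 + 3.276
 = 10.1277

10.1277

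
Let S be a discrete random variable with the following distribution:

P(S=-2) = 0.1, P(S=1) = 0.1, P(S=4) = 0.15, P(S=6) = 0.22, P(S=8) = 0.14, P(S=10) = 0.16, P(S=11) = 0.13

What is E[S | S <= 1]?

-0.5

P(S <= 1) = 0.1 + 0.1 = 0.2.
E[S | S <= 1] = [(-2)·0.1 + 1·0.1] / 0.2
 = -0.1 / 0.2
 = -1/2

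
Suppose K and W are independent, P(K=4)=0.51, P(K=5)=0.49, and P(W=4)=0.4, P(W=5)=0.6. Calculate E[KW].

E[KW] = Σ_k Σ_w kw · P(K=k)P(W=w)
 = 16·0.204 + 20·0.306 + 20·0.196 + 25·0.294
 = 3.264 + 6.12 + 3.92 + 7.35
 = 20.654

20.654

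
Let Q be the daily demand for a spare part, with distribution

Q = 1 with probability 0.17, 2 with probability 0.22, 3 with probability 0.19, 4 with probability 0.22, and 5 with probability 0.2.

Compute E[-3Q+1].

-8.18

E[-3Q+1] = Σ (-3q+1)·P(Q=q)
 = (-2)·0.17 + (-5)·0.22 + (-8)·0.19 + (-11)·0.22 + (-14)·0.2
 = (-0.34) + (-1.1) + (-1.52) + (-2.42) + (-2.8)
 = -8.18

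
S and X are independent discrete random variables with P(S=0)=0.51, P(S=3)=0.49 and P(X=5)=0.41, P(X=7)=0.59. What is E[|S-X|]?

4.71

E[|S-X|] = Σ_s Σ_x |s-x| · P(S=s)P(X=x)
 = 5·0.2091 + 7·0.3009 + 2·0.2009 + 4·0.2891
 = 1.0455 + 2.1063 + 0.4018 + 1.1564
 = 4.71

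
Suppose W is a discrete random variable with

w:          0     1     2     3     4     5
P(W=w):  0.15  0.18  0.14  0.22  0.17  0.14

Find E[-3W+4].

-3.5

E[-3W+4] = Σ (-3w+4)·P(W=w)
 = 4·0.15 + 1·0.18 + (-2)·0.14 + (-5)·0.22 + (-8)·0.17 + (-11)·0.14
 = 0.6 + 0.18 + (-0.28) + (-1.1) + (-1.36) + (-1.54)
 = -3.5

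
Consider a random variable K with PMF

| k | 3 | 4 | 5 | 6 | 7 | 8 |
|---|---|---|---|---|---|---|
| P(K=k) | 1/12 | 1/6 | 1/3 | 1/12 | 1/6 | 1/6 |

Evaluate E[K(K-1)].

28

E[K(K-1)] = Σ k(k-1)·P(K=k)
 = 6·1/12 + 12·1/6 + 20·1/3 + 30·1/12 + 42·1/6 + 56·1/6
 = 1/2 + 2 + 20/3 + 5/2 + 7 + 28/3
 = 28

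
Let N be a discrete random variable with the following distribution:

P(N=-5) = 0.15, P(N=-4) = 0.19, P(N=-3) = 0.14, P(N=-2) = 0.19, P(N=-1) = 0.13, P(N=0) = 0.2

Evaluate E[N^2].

8.94

E[N^2] = Σ n^2·P(N=n)
 = 25·0.15 + 16·0.19 + 9·0.14 + 4·0.19 + 1·0.13 + 0·0.2
 = 3.75 + 3.04 + 1.26 + 0.76 + 0.13 + 0
 = 8.94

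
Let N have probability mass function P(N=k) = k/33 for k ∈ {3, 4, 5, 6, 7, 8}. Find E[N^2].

39

E[N^2] = Σ n^2·P(N=n)
 = 9·1/11 + 16·4/33 + 25·5/33 + 36·2/11 + 49·7/33 + 64·8/33
 = 9/11 + 64/33 + 125/33 + 72/11 + 343/33 + 512/33
 = 39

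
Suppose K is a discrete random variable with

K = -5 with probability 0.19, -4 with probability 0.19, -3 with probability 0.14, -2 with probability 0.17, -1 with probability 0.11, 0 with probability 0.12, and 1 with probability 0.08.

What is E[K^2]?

9.92

E[K^2] = Σ k^2·P(K=k)
 = 25·0.19 + 16·0.19 + 9·0.14 + 4·0.17 + 1·0.11 + 0·0.12 + 1·0.08
 = 4.75 + 3.04 + 1.26 + 0.68 + 0.11 + 0 + 0.08
 = 9.92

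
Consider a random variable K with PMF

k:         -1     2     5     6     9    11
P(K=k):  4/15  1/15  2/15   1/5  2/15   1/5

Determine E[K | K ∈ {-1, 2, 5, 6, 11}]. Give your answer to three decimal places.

P(K ∈ {-1, 2, 5, 6, 11}) = 4/15 + 1/15 + 2/15 + 1/5 + 1/5 = 13/15.
E[K | K ∈ {-1, 2, 5, 6, 11}] = [(-1)·4/15 + 2·1/15 + 5·2/15 + 6·1/5 + 11·1/5] / (13/15)
 = 59/15 / (13/15)
 = 59/13

4.538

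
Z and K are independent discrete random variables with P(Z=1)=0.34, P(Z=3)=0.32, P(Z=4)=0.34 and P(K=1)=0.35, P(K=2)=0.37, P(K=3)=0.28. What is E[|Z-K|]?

E[|Z-K|] = Σ_z Σ_k |z-k| · P(Z=z)P(K=k)
 = 0·0.119 + 1·0.1258 + 2·0.0952 + 2·0.112 + 1·0.1184 + 0·0.0896 + 3·0.119 + 2·0.1258 + 1·0.0952
 = 0 + 0.1258 + 0.1904 + 0.224 + 0.1184 + 0 + 0.357 + 0.2516 + 0.0952
 = 1.3624

1.3624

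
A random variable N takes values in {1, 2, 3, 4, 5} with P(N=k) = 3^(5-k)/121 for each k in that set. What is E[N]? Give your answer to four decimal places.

1.4793

E[N] = Σ n·P(N=n)
 = 1·81/121 + 2·27/121 + 3·9/121 + 4·3/121 + 5·1/121
 = 81/121 + 54/121 + 27/121 + 12/121 + 5/121
 = 179/121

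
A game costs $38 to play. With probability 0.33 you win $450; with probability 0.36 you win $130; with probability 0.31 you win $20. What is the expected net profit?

163.5

E[payout] = 450·0.33 + 130·0.36 + 20·0.31
 = 148.5 + 46.8 + 6.2
 = 201.5
Net = 201.5 - 38 = 163.5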